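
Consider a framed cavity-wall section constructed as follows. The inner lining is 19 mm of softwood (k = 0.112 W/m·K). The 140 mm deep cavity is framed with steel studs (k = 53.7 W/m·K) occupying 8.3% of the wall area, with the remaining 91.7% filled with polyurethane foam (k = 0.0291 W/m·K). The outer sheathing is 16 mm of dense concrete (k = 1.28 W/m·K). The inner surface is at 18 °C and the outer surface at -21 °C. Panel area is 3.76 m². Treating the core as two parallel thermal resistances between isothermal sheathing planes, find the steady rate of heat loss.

Sheathing layers in series; stud and cavity paths in parallel between them.
R_inner = 0.019/(0.112×3.76) = 0.04512 K/W
R_stud  = 0.14/(53.7×0.083×3.76) = 0.008354 K/W
R_cav   = 0.14/(0.0291×0.917×3.76) = 1.395 K/W
1/R_core = 1/R_stud + 1/R_cav → R_core = 0.008304 K/W
R_outer = 0.016/(1.28×3.76) = 0.003324 K/W
R_total = 0.05675 K/W
Q = ΔT/R_total = 39/0.05675

Q ≈ 687 W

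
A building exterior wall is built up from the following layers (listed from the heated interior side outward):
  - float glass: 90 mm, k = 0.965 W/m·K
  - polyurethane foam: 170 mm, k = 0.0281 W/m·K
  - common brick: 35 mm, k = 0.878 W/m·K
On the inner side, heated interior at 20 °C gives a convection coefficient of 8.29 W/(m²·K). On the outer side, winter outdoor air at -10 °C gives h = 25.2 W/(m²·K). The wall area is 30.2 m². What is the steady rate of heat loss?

Q ≈ 143 W

Using the resistance-network approach (series):
R_inner film = 1/(h_i·A) = 1/(8.29×30.2) = 0.003994 K/W
R_float glass = L/(kA) = 0.09/(0.965×30.2) = 0.003088 K/W
R_polyurethane foam = L/(kA) = 0.17/(0.0281×30.2) = 0.2003 K/W
R_common brick = L/(kA) = 0.035/(0.878×30.2) = 0.00132 K/W
R_outer film = 1/(h_o·A) = 1/(25.2×30.2) = 0.001314 K/W
R_total = 0.21 K/W
Q = ΔT / R_total = 30 / 0.21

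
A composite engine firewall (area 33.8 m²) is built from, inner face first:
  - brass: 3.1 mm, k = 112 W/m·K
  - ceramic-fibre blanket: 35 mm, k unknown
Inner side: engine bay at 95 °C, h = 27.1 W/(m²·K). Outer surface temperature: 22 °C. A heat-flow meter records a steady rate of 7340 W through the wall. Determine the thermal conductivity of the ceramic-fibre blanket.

k ≈ 0.117 W/(m·K)

Series thermal resistances:
R_inner film = 1/(h_i·A) = 1/(27.1×33.8) = 0.001092 K/W
R_brass = L/(kA) = 0.0031/(112×33.8) = 8.189×10^-7 K/W
Sum of known resistances R_other = 0.001093 K/W
Total R = ΔT/Q = 73/7340 = 0.009946 K/W
R_ceramic-fibre blanket = R_total − R_other = 0.008853 K/W
k = L/(R·A) = 0.035/(0.008853×33.8)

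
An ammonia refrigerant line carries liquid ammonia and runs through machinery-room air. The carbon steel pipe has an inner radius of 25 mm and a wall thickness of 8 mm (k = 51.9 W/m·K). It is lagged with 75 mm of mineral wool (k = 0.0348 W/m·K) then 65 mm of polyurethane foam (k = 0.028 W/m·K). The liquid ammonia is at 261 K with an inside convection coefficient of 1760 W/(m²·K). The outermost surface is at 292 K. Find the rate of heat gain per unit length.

For a radial system each layer contributes R = ln(r_out/r_in)/(2πkL); films add R = 1/(hA).
R_inner film = 1/(h_i·2πr₁L) = 1/(1760×2π×0.025×1) = 0.003617 K/W
R_carbon steel pipe wall = ln(33/25)/(2π×51.9×1) = 8.514×10^-4 K/W
R_mineral wool = ln(108/33)/(2π×0.0348×1) = 5.422 K/W
R_polyurethane foam = ln(173/108)/(2π×0.028×1) = 2.678 K/W
R_total = 8.105 K/W
Q = ΔT/R_total = 31/8.105

q′ ≈ 3.82 W/m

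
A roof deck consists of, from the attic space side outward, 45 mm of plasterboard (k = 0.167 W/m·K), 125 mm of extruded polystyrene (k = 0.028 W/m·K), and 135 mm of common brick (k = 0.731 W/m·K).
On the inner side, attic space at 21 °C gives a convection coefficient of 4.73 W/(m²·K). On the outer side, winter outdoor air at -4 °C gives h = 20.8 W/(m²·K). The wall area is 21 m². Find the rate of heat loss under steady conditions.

Q ≈ 101 W

Using the resistance-network approach (series):
R_inner film = 1/(h_i·A) = 1/(4.73×21) = 0.01007 K/W
R_plasterboard = L/(kA) = 0.045/(0.167×21) = 0.01283 K/W
R_extruded polystyrene = L/(kA) = 0.125/(0.028×21) = 0.2126 K/W
R_common brick = L/(kA) = 0.135/(0.731×21) = 0.008794 K/W
R_outer film = 1/(h_o·A) = 1/(20.8×21) = 0.002289 K/W
R_total = 0.2466 K/W
Q = ΔT / R_total = 25 / 0.2466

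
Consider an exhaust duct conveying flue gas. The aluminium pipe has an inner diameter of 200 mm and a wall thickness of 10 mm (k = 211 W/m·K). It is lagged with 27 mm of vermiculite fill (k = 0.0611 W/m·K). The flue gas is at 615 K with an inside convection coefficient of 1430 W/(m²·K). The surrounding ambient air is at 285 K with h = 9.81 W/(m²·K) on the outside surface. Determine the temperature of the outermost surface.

T ≈ 342 K

Radial resistances (cylindrical: R_cond = ln(r_o/r_i)/(2πkL), R_conv = 1/(h·2πrL)):
R_inner film = 1/(h_i·2πr₁L) = 1/(1430×2π×0.1×1) = 0.001113 K/W
R_aluminium pipe wall = ln(110/100)/(2π×211×1) = 7.189×10^-5 K/W
R_vermiculite fill = ln(137/110)/(2π×0.0611×1) = 0.5718 K/W
R_outer film = 1/(h_o·2πr_oL) = 1/(9.81×2π×0.137×1) = 0.1184 K/W
R_total = 0.6914 K/W
Q = ΔT/R_total = 330/0.6914
Q = 477 W/m
T_interface = T_inner − Q·ΣR(inner→interface) = 615 − 477×0.5729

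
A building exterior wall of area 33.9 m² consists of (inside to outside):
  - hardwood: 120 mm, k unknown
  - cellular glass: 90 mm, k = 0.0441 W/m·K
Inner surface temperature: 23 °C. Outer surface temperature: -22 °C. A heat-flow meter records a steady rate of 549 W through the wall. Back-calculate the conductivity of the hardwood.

k ≈ 0.163 W/(m·K)

Treating each layer as a thermal resistance in series:
R_cellular glass = L/(kA) = 0.09/(0.0441×33.9) = 0.0602 K/W
Sum of known resistances R_other = 0.0602 K/W
Total R = ΔT/Q = 45/549 = 0.08197 K/W
R_hardwood = R_total − R_other = 0.02177 K/W
k = L/(R·A) = 0.12/(0.02177×33.9)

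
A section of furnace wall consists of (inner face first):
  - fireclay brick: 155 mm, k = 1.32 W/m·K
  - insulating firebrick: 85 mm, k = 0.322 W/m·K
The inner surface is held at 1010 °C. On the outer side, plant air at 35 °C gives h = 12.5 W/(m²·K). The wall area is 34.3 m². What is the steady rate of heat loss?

Q ≈ 72500 W

Thermal resistances in series:
R_fireclay brick = L/(kA) = 0.155/(1.32×34.3) = 0.003423 K/W
R_insulating firebrick = L/(kA) = 0.085/(0.322×34.3) = 0.007696 K/W
R_outer film = 1/(h_o·A) = 1/(12.5×34.3) = 0.002332 K/W
R_total = 0.01345 K/W
Q = ΔT / R_total = 975 / 0.01345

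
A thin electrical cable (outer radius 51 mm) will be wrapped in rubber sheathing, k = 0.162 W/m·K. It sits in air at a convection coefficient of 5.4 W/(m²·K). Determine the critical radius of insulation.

For a cylinder r_cr = k/h = 0.162/5.4
r_cr = 30 mm; since the bare radius (51 mm) is above r_cr, any added insulation will reduce heat loss.

r_cr ≈ 30 mm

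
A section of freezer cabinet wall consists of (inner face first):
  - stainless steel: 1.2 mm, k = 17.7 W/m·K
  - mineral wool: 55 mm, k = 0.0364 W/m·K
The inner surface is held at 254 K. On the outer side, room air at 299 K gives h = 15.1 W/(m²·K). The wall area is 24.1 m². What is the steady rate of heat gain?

Series thermal resistances:
R_stainless steel = L/(kA) = 0.0012/(17.7×24.1) = 2.813×10^-6 K/W
R_mineral wool = L/(kA) = 0.055/(0.0364×24.1) = 0.0627 K/W
R_outer film = 1/(h_o·A) = 1/(15.1×24.1) = 0.002748 K/W
R_total = 0.06545 K/W
Q = ΔT / R_total = 45 / 0.06545

Q ≈ 688 W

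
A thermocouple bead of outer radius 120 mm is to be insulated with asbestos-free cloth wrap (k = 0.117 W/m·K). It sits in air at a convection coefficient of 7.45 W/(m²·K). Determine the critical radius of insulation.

r_cr ≈ 31.4 mm

For a sphere r_cr = 2k/h = 2×0.117/7.45
r_cr = 31.4 mm; since the bare radius (120 mm) is above r_cr, any added insulation will reduce heat loss.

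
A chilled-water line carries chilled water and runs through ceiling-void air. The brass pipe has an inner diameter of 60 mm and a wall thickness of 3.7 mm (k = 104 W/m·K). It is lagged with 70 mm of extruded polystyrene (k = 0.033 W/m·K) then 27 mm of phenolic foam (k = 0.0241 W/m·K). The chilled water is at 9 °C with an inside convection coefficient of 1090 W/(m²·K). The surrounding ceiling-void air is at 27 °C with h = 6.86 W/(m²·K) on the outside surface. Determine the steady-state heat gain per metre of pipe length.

q′ ≈ 2.52 W/m

Per-layer cylindrical resistances, series-summed:
R_inner film = 1/(h_i·2πr₁L) = 1/(1090×2π×0.03×1) = 0.004867 K/W
R_brass pipe wall = ln(33.7/30)/(2π×104×1) = 1.78×10^-4 K/W
R_extruded polystyrene = ln(103.7/33.7)/(2π×0.033×1) = 5.421 K/W
R_phenolic foam = ln(130.7/103.7)/(2π×0.0241×1) = 1.528 K/W
R_outer film = 1/(h_o·2πr_oL) = 1/(6.86×2π×0.1307×1) = 0.1775 K/W
R_total = 7.132 K/W
Q = ΔT/R_total = 18/7.132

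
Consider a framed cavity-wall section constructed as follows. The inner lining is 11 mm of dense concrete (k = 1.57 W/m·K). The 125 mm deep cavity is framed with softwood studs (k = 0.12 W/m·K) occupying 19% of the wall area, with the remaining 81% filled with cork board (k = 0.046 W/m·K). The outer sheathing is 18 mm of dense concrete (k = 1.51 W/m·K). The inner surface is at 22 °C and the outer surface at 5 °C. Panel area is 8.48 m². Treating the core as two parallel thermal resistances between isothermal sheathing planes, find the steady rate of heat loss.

Sheathing layers in series; stud and cavity paths in parallel between them.
R_inner = 0.011/(1.57×8.48) = 8.262×10^-4 K/W
R_stud  = 0.125/(0.12×0.19×8.48) = 0.6465 K/W
R_cav   = 0.125/(0.046×0.81×8.48) = 0.3956 K/W
1/R_core = 1/R_stud + 1/R_cav → R_core = 0.2454 K/W
R_outer = 0.018/(1.51×8.48) = 0.001406 K/W
R_total = 0.2477 K/W
Q = ΔT/R_total = 17/0.2477

Q ≈ 68.6 W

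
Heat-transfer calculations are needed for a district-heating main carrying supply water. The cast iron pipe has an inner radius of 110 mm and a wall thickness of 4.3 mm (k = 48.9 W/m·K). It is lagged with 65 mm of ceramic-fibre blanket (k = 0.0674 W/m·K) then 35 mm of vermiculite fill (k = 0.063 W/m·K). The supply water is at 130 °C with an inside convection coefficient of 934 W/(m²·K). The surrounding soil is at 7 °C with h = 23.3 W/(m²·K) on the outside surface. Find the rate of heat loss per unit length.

For a radial system each layer contributes R = ln(r_out/r_in)/(2πkL); films add R = 1/(hA).
R_inner film = 1/(h_i·2πr₁L) = 1/(934×2π×0.11×1) = 0.001549 K/W
R_cast iron pipe wall = ln(114.3/110)/(2π×48.9×1) = 1.248×10^-4 K/W
R_ceramic-fibre blanket = ln(179.3/114.3)/(2π×0.0674×1) = 1.063 K/W
R_vermiculite fill = ln(214.3/179.3)/(2π×0.063×1) = 0.4505 K/W
R_outer film = 1/(h_o·2πr_oL) = 1/(23.3×2π×0.2143×1) = 0.03187 K/W
R_total = 1.547 K/W
Q = ΔT/R_total = 123/1.547

q′ ≈ 79.5 W/m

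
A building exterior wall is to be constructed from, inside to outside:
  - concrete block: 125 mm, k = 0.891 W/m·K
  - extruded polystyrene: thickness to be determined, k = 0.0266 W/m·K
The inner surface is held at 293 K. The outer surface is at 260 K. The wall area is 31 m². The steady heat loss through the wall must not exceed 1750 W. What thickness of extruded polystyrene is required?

Series thermal resistances:
R_concrete block = L/(kA) = 0.125/(0.891×31) = 0.004526 K/W
Sum of the known resistances R_other = 0.004526 K/W
Required total resistance R_tot = ΔT/Q_allow = 33/1750 = 0.01886 K/W
R_extruded polystyrene = R_tot − R_other = 0.01433 K/W
L = R·k·A = 0.01433×0.0266×31

L ≈ 11.8 mm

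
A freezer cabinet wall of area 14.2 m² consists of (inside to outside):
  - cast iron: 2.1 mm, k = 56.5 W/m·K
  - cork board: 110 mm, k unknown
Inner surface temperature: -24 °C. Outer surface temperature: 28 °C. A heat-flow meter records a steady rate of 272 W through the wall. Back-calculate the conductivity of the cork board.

k ≈ 0.0405 W/(m·K)

Series thermal resistances:
R_cast iron = L/(kA) = 0.0021/(56.5×14.2) = 2.617×10^-6 K/W
Sum of known resistances R_other = 2.617×10^-6 K/W
Total R = ΔT/Q = 52/272 = 0.1912 K/W
R_cork board = R_total − R_other = 0.1912 K/W
k = L/(R·A) = 0.11/(0.1912×14.2)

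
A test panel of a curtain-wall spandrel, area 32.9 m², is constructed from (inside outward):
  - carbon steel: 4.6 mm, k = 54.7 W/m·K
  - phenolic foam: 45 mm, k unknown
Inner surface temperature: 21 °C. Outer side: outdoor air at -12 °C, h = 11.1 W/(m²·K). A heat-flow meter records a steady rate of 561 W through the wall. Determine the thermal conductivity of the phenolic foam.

Series thermal resistances:
R_carbon steel = L/(kA) = 0.0046/(54.7×32.9) = 2.556×10^-6 K/W
R_outer film = 1/(h_o·A) = 1/(11.1×32.9) = 0.002738 K/W
Sum of known resistances R_other = 0.002741 K/W
Total R = ΔT/Q = 33/561 = 0.05882 K/W
R_phenolic foam = R_total − R_other = 0.05608 K/W
k = L/(R·A) = 0.045/(0.05608×32.9)

k ≈ 0.0244 W/(m·K)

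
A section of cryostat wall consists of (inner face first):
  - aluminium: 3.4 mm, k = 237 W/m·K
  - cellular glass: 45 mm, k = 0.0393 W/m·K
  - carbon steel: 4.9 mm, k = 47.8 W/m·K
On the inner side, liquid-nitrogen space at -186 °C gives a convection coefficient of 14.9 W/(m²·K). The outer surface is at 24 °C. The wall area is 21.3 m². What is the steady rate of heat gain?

Series thermal resistances:
R_inner film = 1/(h_i·A) = 1/(14.9×21.3) = 0.003151 K/W
R_aluminium = L/(kA) = 0.0034/(237×21.3) = 6.735×10^-7 K/W
R_cellular glass = L/(kA) = 0.045/(0.0393×21.3) = 0.05376 K/W
R_carbon steel = L/(kA) = 0.0049/(47.8×21.3) = 4.813×10^-6 K/W
R_total = 0.05691 K/W
Q = ΔT / R_total = 210 / 0.05691

Q ≈ 3690 W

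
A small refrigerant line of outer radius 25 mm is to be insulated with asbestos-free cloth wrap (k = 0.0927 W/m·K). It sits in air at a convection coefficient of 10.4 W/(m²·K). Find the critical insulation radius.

For a cylinder r_cr = k/h = 0.0927/10.4
r_cr = 8.91 mm; since the bare radius (25 mm) is above r_cr, any added insulation will reduce heat loss.

r_cr ≈ 8.91 mm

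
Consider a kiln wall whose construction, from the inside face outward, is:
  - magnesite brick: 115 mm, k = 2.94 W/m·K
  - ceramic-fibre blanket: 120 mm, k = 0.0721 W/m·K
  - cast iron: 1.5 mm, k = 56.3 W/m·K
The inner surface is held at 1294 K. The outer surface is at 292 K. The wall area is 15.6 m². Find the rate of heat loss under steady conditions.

Q ≈ 9180 W

Treating each layer as a thermal resistance in series:
R_magnesite brick = L/(kA) = 0.115/(2.94×15.6) = 0.002507 K/W
R_ceramic-fibre blanket = L/(kA) = 0.12/(0.0721×15.6) = 0.1067 K/W
R_cast iron = L/(kA) = 0.0015/(56.3×15.6) = 1.708×10^-6 K/W
R_total = 0.1092 K/W
Q = ΔT / R_total = 1002 / 0.1092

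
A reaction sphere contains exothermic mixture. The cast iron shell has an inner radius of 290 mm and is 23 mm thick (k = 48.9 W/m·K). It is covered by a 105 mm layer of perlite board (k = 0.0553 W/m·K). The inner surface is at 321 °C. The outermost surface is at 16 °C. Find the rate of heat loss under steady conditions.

Radial (spherical) resistances in series:
R_cast iron shell = (1/0.29 − 1/0.313)/(4π×48.9) = 4.124×10^-4 K/W
R_perlite board = (1/0.313 − 1/0.418)/(4π×0.0553) = 1.155 K/W
R_total = 1.155 K/W
Q = ΔT/R_total = 305/1.155

Q ≈ 264 W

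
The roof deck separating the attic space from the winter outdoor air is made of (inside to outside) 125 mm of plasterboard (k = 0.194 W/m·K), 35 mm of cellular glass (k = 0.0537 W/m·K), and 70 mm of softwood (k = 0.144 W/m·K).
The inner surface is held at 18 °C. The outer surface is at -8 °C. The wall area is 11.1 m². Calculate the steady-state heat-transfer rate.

Treating each layer as a thermal resistance in series:
R_plasterboard = L/(kA) = 0.125/(0.194×11.1) = 0.05805 K/W
R_cellular glass = L/(kA) = 0.035/(0.0537×11.1) = 0.05872 K/W
R_softwood = L/(kA) = 0.07/(0.144×11.1) = 0.04379 K/W
R_total = 0.1606 K/W
Q = ΔT / R_total = 26 / 0.1606

Q ≈ 162 W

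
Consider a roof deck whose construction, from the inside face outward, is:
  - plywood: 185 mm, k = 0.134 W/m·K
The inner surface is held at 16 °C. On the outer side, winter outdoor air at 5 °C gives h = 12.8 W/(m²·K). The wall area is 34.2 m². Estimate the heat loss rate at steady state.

Q ≈ 258 W

Thermal resistances in series:
R_plywood = L/(kA) = 0.185/(0.134×34.2) = 0.04037 K/W
R_outer film = 1/(h_o·A) = 1/(12.8×34.2) = 0.002284 K/W
R_total = 0.04265 K/W
Q = ΔT / R_total = 11 / 0.04265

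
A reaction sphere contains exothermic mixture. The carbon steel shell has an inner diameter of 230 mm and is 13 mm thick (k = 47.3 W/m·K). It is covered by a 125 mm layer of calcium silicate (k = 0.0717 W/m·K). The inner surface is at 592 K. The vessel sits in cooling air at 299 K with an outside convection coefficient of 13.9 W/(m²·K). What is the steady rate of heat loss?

Q ≈ 67 W

Spherical conduction: R = (1/r_in − 1/r_out)/(4πk) per layer; series-sum.
R_carbon steel shell = (1/0.115 − 1/0.128)/(4π×47.3) = 0.001486 K/W
R_calcium silicate = (1/0.128 − 1/0.253)/(4π×0.0717) = 4.284 K/W
R_outer film = 1/(h·4πr_o²) = 1/(13.9×4π×0.253²) = 0.08944 K/W
R_total = 4.375 K/W
Q = ΔT/R_total = 293/4.375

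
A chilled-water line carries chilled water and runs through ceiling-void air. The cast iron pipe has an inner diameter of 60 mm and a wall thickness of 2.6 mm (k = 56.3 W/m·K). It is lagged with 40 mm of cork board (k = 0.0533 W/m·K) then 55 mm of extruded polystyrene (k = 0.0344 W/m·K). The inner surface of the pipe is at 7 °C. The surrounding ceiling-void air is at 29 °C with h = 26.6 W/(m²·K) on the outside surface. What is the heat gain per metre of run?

q′ ≈ 4.36 W/m

Per-layer cylindrical resistances, series-summed:
R_cast iron pipe wall = ln(32.6/30)/(2π×56.3×1) = 2.35×10^-4 K/W
R_cork board = ln(72.6/32.6)/(2π×0.0533×1) = 2.391 K/W
R_extruded polystyrene = ln(127.6/72.6)/(2π×0.0344×1) = 2.609 K/W
R_outer film = 1/(h_o·2πr_oL) = 1/(26.6×2π×0.1276×1) = 0.04689 K/W
R_total = 5.047 K/W
Q = ΔT/R_total = 22/5.047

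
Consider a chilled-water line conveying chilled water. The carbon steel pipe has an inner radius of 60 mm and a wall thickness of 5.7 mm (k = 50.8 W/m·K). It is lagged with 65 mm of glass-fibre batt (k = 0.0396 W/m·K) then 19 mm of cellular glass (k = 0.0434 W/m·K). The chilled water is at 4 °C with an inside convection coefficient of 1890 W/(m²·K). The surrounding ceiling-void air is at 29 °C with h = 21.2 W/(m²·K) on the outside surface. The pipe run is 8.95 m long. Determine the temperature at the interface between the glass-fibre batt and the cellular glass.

T ≈ 24.9 °C

For a radial system each layer contributes R = ln(r_out/r_in)/(2πkL); films add R = 1/(hA).
R_inner film = 1/(h_i·2πr₁L) = 1/(1890×2π×0.06×8.95) = 1.568×10^-4 K/W
R_carbon steel pipe wall = ln(65.7/60)/(2π×50.8×8.95) = 3.177×10^-5 K/W
R_glass-fibre batt = ln(130.7/65.7)/(2π×0.0396×8.95) = 0.3089 K/W
R_cellular glass = ln(149.7/130.7)/(2π×0.0434×8.95) = 0.05561 K/W
R_outer film = 1/(h_o·2πr_oL) = 1/(21.2×2π×0.1497×8.95) = 0.005603 K/W
R_total = 0.3703 K/W
Q = ΔT/R_total = 25/0.3703
Q = 67.5 W
T_interface = T_inner + Q·ΣR(inner→interface) = 4 + 67.5×0.3091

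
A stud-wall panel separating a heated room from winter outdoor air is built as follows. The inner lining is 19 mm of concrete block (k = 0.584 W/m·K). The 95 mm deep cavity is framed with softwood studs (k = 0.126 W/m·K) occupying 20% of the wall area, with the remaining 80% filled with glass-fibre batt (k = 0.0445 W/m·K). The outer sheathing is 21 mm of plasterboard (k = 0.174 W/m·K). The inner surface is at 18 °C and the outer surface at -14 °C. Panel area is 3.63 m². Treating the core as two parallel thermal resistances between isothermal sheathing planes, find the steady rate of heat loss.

Q ≈ 67.7 W

Sheathing layers in series; stud and cavity paths in parallel between them.
R_inner = 0.019/(0.584×3.63) = 0.008963 K/W
R_stud  = 0.095/(0.126×0.2×3.63) = 1.039 K/W
R_cav   = 0.095/(0.0445×0.8×3.63) = 0.7351 K/W
1/R_core = 1/R_stud + 1/R_cav → R_core = 0.4304 K/W
R_outer = 0.021/(0.174×3.63) = 0.03325 K/W
R_total = 0.4727 K/W
Q = ΔT/R_total = 32/0.4727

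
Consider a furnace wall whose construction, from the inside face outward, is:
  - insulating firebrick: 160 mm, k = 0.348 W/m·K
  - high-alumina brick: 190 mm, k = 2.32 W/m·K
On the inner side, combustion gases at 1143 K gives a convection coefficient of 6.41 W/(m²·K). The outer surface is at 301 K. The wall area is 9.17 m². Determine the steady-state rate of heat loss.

Using the resistance-network approach (series):
R_inner film = 1/(h_i·A) = 1/(6.41×9.17) = 0.01701 K/W
R_insulating firebrick = L/(kA) = 0.16/(0.348×9.17) = 0.05014 K/W
R_high-alumina brick = L/(kA) = 0.19/(2.32×9.17) = 0.008931 K/W
R_total = 0.07608 K/W
Q = ΔT / R_total = 842 / 0.07608

Q ≈ 11100 W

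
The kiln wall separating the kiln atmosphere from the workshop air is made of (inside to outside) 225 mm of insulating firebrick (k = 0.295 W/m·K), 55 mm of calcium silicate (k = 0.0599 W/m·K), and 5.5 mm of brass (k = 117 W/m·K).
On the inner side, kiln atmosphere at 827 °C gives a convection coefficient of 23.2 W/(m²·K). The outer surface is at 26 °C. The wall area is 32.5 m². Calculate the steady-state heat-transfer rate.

Q ≈ 15100 W

Treating each layer as a thermal resistance in series:
R_inner film = 1/(h_i·A) = 1/(23.2×32.5) = 0.001326 K/W
R_insulating firebrick = L/(kA) = 0.225/(0.295×32.5) = 0.02347 K/W
R_calcium silicate = L/(kA) = 0.055/(0.0599×32.5) = 0.02825 K/W
R_brass = L/(kA) = 0.0055/(117×32.5) = 1.446×10^-6 K/W
R_total = 0.05305 K/W
Q = ΔT / R_total = 801 / 0.05305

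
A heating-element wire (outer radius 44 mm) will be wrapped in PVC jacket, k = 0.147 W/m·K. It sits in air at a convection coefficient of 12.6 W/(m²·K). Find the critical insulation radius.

For a cylinder r_cr = k/h = 0.147/12.6
r_cr = 11.7 mm; since the bare radius (44 mm) is above r_cr, any added insulation will reduce heat loss.

r_cr ≈ 11.7 mm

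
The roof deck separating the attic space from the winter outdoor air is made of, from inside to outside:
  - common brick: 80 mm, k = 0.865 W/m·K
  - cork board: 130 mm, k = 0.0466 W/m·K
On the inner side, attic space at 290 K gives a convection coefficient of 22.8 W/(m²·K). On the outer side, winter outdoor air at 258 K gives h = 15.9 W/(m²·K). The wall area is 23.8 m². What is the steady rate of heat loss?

Using the resistance-network approach (series):
R_inner film = 1/(h_i·A) = 1/(22.8×23.8) = 0.001843 K/W
R_common brick = L/(kA) = 0.08/(0.865×23.8) = 0.003886 K/W
R_cork board = L/(kA) = 0.13/(0.0466×23.8) = 0.1172 K/W
R_outer film = 1/(h_o·A) = 1/(15.9×23.8) = 0.002643 K/W
R_total = 0.1256 K/W
Q = ΔT / R_total = 32 / 0.1256

Q ≈ 255 W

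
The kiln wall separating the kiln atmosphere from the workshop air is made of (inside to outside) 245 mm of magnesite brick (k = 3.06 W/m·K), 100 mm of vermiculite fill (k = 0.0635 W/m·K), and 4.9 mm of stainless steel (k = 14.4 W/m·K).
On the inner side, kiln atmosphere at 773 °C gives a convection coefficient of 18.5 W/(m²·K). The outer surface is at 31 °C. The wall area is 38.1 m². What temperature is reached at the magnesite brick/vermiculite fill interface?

T ≈ 715 °C

Thermal resistances in series:
R_inner film = 1/(h_i·A) = 1/(18.5×38.1) = 0.001419 K/W
R_magnesite brick = L/(kA) = 0.245/(3.06×38.1) = 0.002101 K/W
R_vermiculite fill = L/(kA) = 0.1/(0.0635×38.1) = 0.04133 K/W
R_stainless steel = L/(kA) = 0.0049/(14.4×38.1) = 8.931×10^-6 K/W
R_total = 0.04486 K/W;  Q = ΔT/R_total = 742/0.04486 = 16540 W
T_interface = T_inner − Q·ΣR(inner→interface) = 773 − 16500×0.00352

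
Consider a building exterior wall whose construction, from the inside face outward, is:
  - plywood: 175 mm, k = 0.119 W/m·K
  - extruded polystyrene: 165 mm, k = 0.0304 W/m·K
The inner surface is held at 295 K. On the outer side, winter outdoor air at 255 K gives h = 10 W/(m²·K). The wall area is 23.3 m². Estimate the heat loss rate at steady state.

Series thermal resistances:
R_plywood = L/(kA) = 0.175/(0.119×23.3) = 0.06312 K/W
R_extruded polystyrene = L/(kA) = 0.165/(0.0304×23.3) = 0.2329 K/W
R_outer film = 1/(h_o·A) = 1/(10×23.3) = 0.004292 K/W
R_total = 0.3004 K/W
Q = ΔT / R_total = 40 / 0.3004

Q ≈ 133 W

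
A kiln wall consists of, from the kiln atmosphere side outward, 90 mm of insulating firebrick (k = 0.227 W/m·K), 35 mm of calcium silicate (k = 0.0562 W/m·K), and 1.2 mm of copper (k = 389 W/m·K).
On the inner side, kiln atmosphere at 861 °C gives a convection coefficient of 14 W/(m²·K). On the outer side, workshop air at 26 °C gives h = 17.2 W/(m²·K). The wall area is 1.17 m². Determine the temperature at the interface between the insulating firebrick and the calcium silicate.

T ≈ 521 °C

Treating each layer as a thermal resistance in series:
R_inner film = 1/(h_i·A) = 1/(14×1.17) = 0.06105 K/W
R_insulating firebrick = L/(kA) = 0.09/(0.227×1.17) = 0.3389 K/W
R_calcium silicate = L/(kA) = 0.035/(0.0562×1.17) = 0.5323 K/W
R_copper = L/(kA) = 0.0012/(389×1.17) = 2.637×10^-6 K/W
R_outer film = 1/(h_o·A) = 1/(17.2×1.17) = 0.04969 K/W
R_total = 0.9819 K/W;  Q = ΔT/R_total = 835/0.9819 = 850.4 W
T_interface = T_inner − Q·ΣR(inner→interface) = 861 − 850×0.3999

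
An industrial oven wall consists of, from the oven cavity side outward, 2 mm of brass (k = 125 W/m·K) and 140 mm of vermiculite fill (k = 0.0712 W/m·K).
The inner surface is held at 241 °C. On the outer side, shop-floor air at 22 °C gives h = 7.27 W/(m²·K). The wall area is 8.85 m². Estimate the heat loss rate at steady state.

Q ≈ 921 W

Treating each layer as a thermal resistance in series:
R_brass = L/(kA) = 0.002/(125×8.85) = 1.808×10^-6 K/W
R_vermiculite fill = L/(kA) = 0.14/(0.0712×8.85) = 0.2222 K/W
R_outer film = 1/(h_o·A) = 1/(7.27×8.85) = 0.01554 K/W
R_total = 0.2377 K/W
Q = ΔT / R_total = 219 / 0.2377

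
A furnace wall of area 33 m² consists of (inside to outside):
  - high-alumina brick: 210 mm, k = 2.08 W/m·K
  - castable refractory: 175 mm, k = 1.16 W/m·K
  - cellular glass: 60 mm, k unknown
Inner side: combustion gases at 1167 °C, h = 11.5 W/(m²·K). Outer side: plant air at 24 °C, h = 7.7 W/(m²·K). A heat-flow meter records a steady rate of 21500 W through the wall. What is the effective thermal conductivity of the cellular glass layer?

Thermal resistances in series:
R_inner film = 1/(h_i·A) = 1/(11.5×33) = 0.002635 K/W
R_high-alumina brick = L/(kA) = 0.21/(2.08×33) = 0.003059 K/W
R_castable refractory = L/(kA) = 0.175/(1.16×33) = 0.004572 K/W
R_outer film = 1/(h_o·A) = 1/(7.7×33) = 0.003935 K/W
Sum of known resistances R_other = 0.0142 K/W
Total R = ΔT/Q = 1143/21500 = 0.05316 K/W
R_cellular glass = R_total − R_other = 0.03896 K/W
k = L/(R·A) = 0.06/(0.03896×33)

k ≈ 0.0467 W/(m·K)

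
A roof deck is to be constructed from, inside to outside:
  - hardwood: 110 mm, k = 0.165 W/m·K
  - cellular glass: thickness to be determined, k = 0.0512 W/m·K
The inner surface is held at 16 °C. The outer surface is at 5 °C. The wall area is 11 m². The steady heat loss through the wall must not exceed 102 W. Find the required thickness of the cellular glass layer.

Model the wall as resistances in series:
R_hardwood = L/(kA) = 0.11/(0.165×11) = 0.06061 K/W
Sum of the known resistances R_other = 0.06061 K/W
Required total resistance R_tot = ΔT/Q_allow = 11/102 = 0.1078 K/W
R_cellular glass = R_tot − R_other = 0.04724 K/W
L = R·k·A = 0.04724×0.0512×11

L ≈ 26.6 mm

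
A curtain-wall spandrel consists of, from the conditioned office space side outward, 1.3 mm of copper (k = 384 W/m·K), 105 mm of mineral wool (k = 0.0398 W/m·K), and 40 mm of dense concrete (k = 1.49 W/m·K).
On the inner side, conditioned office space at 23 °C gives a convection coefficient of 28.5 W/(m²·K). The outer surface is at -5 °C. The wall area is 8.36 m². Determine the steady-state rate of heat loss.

Using the resistance-network approach (series):
R_inner film = 1/(h_i·A) = 1/(28.5×8.36) = 0.004197 K/W
R_copper = L/(kA) = 0.0013/(384×8.36) = 4.05×10^-7 K/W
R_mineral wool = L/(kA) = 0.105/(0.0398×8.36) = 0.3156 K/W
R_dense concrete = L/(kA) = 0.04/(1.49×8.36) = 0.003211 K/W
R_total = 0.323 K/W
Q = ΔT / R_total = 28 / 0.323

Q ≈ 86.7 W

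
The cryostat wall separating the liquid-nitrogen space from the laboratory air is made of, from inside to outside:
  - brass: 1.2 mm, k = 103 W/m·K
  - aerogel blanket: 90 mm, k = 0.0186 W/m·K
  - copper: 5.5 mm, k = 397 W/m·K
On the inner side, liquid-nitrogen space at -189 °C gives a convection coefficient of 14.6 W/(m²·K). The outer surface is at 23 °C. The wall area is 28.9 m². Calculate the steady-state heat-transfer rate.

Q ≈ 1250 W

Treating each layer as a thermal resistance in series:
R_inner film = 1/(h_i·A) = 1/(14.6×28.9) = 0.00237 K/W
R_brass = L/(kA) = 0.0012/(103×28.9) = 4.031×10^-7 K/W
R_aerogel blanket = L/(kA) = 0.09/(0.0186×28.9) = 0.1674 K/W
R_copper = L/(kA) = 0.0055/(397×28.9) = 4.794×10^-7 K/W
R_total = 0.1698 K/W
Q = ΔT / R_total = 212 / 0.1698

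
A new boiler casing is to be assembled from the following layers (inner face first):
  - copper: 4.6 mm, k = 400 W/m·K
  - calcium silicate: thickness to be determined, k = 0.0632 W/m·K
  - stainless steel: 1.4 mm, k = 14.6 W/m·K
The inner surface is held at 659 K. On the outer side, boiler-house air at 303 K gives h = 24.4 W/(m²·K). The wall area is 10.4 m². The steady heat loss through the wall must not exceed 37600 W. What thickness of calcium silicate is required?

Model the wall as resistances in series:
R_copper = L/(kA) = 0.0046/(400×10.4) = 1.106×10^-6 K/W
R_stainless steel = L/(kA) = 0.0014/(14.6×10.4) = 9.22×10^-6 K/W
R_outer film = 1/(h_o·A) = 1/(24.4×10.4) = 0.003941 K/W
Sum of the known resistances R_other = 0.003951 K/W
Required total resistance R_tot = ΔT/Q_allow = 356/37600 = 0.009468 K/W
R_calcium silicate = R_tot − R_other = 0.005517 K/W
L = R·k·A = 0.005517×0.0632×10.4

L ≈ 3.63 mm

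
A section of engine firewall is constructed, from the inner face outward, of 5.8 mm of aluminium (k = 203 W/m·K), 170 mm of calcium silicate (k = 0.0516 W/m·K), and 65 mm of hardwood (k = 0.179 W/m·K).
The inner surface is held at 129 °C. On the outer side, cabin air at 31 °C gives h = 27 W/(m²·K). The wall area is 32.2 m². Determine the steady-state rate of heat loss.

Q ≈ 854 W

Model the wall as resistances in series:
R_aluminium = L/(kA) = 0.0058/(203×32.2) = 8.873×10^-7 K/W
R_calcium silicate = L/(kA) = 0.17/(0.0516×32.2) = 0.1023 K/W
R_hardwood = L/(kA) = 0.065/(0.179×32.2) = 0.01128 K/W
R_outer film = 1/(h_o·A) = 1/(27×32.2) = 0.00115 K/W
R_total = 0.1147 K/W
Q = ΔT / R_total = 98 / 0.1147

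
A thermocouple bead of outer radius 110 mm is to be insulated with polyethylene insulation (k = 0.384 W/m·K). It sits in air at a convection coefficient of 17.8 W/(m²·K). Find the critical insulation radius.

r_cr ≈ 43.1 mm

For a sphere r_cr = 2k/h = 2×0.384/17.8
r_cr = 43.1 mm; since the bare radius (110 mm) is above r_cr, any added insulation will reduce heat loss.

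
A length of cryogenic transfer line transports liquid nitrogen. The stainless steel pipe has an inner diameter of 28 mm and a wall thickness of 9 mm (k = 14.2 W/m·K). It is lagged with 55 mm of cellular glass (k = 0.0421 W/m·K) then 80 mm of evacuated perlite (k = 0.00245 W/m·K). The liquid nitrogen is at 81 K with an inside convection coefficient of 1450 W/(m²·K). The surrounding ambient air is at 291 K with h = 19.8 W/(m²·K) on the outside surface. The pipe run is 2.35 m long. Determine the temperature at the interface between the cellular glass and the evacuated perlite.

For a radial system each layer contributes R = ln(r_out/r_in)/(2πkL); films add R = 1/(hA).
R_inner film = 1/(h_i·2πr₁L) = 1/(1450×2π×0.014×2.35) = 0.003336 K/W
R_stainless steel pipe wall = ln(23/14)/(2π×14.2×2.35) = 0.002368 K/W
R_cellular glass = ln(78/23)/(2π×0.0421×2.35) = 1.965 K/W
R_evacuated perlite = ln(158/78)/(2π×0.00245×2.35) = 19.51 K/W
R_outer film = 1/(h_o·2πr_oL) = 1/(19.8×2π×0.158×2.35) = 0.02165 K/W
R_total = 21.5 K/W
Q = ΔT/R_total = 210/21.5
Q = 9.77 W
T_interface = T_inner + Q·ΣR(inner→interface) = 81 + 9.77×1.97

T ≈ 100 K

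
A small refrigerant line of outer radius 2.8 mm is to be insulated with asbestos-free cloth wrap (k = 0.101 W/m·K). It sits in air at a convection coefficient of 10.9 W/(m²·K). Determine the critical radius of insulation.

r_cr ≈ 9.27 mm

For a cylinder r_cr = k/h = 0.101/10.9
r_cr = 9.27 mm; since the bare radius (2.8 mm) is below r_cr, adding a thin layer of insulation will *increase* heat loss.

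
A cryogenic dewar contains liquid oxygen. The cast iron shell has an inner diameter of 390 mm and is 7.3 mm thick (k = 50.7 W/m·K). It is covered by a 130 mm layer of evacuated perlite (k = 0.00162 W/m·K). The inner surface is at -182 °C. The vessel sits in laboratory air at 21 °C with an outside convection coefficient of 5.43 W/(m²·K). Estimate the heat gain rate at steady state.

Each spherical layer contributes R = (1/r_i − 1/r_o)/(4πk):
R_cast iron shell = (1/0.195 − 1/0.2023)/(4π×50.7) = 2.905×10^-4 K/W
R_evacuated perlite = (1/0.2023 − 1/0.3323)/(4π×0.00162) = 94.99 K/W
R_outer film = 1/(h·4πr_o²) = 1/(5.43×4π×0.3323²) = 0.1327 K/W
R_total = 95.13 K/W
Q = ΔT/R_total = 203/95.13

Q ≈ 2.13 W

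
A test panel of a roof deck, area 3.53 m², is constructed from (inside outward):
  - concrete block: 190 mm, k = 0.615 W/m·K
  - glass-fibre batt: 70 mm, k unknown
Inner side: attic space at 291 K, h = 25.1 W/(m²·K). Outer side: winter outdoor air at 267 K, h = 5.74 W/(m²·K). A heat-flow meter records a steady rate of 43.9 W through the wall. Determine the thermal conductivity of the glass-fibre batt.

Series thermal resistances:
R_inner film = 1/(h_i·A) = 1/(25.1×3.53) = 0.01129 K/W
R_concrete block = L/(kA) = 0.19/(0.615×3.53) = 0.08752 K/W
R_outer film = 1/(h_o·A) = 1/(5.74×3.53) = 0.04935 K/W
Sum of known resistances R_other = 0.1482 K/W
Total R = ΔT/Q = 24/43.9 = 0.5467 K/W
R_glass-fibre batt = R_total − R_other = 0.3985 K/W
k = L/(R·A) = 0.07/(0.3985×3.53)

k ≈ 0.0498 W/(m·K)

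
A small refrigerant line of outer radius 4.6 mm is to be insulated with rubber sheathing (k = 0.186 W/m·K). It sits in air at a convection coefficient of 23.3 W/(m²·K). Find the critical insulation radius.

r_cr ≈ 7.98 mm

For a cylinder r_cr = k/h = 0.186/23.3
r_cr = 7.98 mm; since the bare radius (4.6 mm) is below r_cr, adding a thin layer of insulation will *increase* heat loss.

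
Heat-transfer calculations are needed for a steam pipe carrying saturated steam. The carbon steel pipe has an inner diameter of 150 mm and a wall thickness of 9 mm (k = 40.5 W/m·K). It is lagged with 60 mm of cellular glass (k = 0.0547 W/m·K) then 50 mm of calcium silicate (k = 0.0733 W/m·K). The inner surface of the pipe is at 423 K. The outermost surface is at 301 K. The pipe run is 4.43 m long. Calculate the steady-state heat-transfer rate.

Q ≈ 244 W

Per-layer cylindrical resistances, series-summed:
R_carbon steel pipe wall = ln(84/75)/(2π×40.5×4.43) = 1.005×10^-4 K/W
R_cellular glass = ln(144/84)/(2π×0.0547×4.43) = 0.354 K/W
R_calcium silicate = ln(194/144)/(2π×0.0733×4.43) = 0.1461 K/W
R_total = 0.5002 K/W
Q = ΔT/R_total = 122/0.5002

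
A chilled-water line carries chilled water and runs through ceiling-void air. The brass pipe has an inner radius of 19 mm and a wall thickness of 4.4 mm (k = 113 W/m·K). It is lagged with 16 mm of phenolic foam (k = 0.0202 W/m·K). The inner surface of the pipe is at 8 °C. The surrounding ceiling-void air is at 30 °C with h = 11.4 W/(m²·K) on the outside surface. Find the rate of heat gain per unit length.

Treating each annulus and film as a series resistance:
R_brass pipe wall = ln(23.4/19)/(2π×113×1) = 2.934×10^-4 K/W
R_phenolic foam = ln(39.4/23.4)/(2π×0.0202×1) = 4.105 K/W
R_outer film = 1/(h_o·2πr_oL) = 1/(11.4×2π×0.0394×1) = 0.3543 K/W
R_total = 4.46 K/W
Q = ΔT/R_total = 22/4.46

q′ ≈ 4.93 W/m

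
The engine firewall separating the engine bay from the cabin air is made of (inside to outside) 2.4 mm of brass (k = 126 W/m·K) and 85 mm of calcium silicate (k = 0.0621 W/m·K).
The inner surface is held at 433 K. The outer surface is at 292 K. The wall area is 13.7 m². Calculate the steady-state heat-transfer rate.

Q ≈ 1410 W

Model the wall as resistances in series:
R_brass = L/(kA) = 0.0024/(126×13.7) = 1.39×10^-6 K/W
R_calcium silicate = L/(kA) = 0.085/(0.0621×13.7) = 0.09991 K/W
R_total = 0.09991 K/W
Q = ΔT / R_total = 141 / 0.09991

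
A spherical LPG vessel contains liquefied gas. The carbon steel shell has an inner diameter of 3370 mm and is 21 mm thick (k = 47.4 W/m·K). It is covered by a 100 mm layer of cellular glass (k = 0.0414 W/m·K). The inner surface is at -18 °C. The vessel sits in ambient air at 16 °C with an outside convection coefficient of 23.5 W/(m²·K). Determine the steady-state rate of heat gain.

Each spherical layer contributes R = (1/r_i − 1/r_o)/(4πk):
R_carbon steel shell = (1/1.685 − 1/1.706)/(4π×47.4) = 1.226×10^-5 K/W
R_cellular glass = (1/1.706 − 1/1.806)/(4π×0.0414) = 0.06239 K/W
R_outer film = 1/(h·4πr_o²) = 1/(23.5×4π×1.806²) = 0.001038 K/W
R_total = 0.06344 K/W
Q = ΔT/R_total = 34/0.06344

Q ≈ 536 W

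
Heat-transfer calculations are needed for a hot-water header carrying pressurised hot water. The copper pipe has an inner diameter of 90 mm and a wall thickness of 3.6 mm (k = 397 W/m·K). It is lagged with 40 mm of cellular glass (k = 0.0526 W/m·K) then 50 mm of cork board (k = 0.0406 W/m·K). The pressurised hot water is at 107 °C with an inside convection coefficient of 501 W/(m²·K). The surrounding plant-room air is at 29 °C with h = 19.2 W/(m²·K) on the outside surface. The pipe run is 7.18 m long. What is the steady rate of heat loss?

Q ≈ 154 W

Radial resistances (cylindrical: R_cond = ln(r_o/r_i)/(2πkL), R_conv = 1/(h·2πrL)):
R_inner film = 1/(h_i·2πr₁L) = 1/(501×2π×0.045×7.18) = 9.832×10^-4 K/W
R_copper pipe wall = ln(48.6/45)/(2π×397×7.18) = 4.297×10^-6 K/W
R_cellular glass = ln(88.6/48.6)/(2π×0.0526×7.18) = 0.2531 K/W
R_cork board = ln(138.6/88.6)/(2π×0.0406×7.18) = 0.2443 K/W
R_outer film = 1/(h_o·2πr_oL) = 1/(19.2×2π×0.1386×7.18) = 0.00833 K/W
R_total = 0.5067 K/W
Q = ΔT/R_total = 78/0.5067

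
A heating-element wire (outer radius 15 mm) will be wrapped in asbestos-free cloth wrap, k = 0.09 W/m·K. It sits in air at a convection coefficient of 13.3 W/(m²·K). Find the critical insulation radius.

For a cylinder r_cr = k/h = 0.09/13.3
r_cr = 6.77 mm; since the bare radius (15 mm) is above r_cr, any added insulation will reduce heat loss.

r_cr ≈ 6.77 mm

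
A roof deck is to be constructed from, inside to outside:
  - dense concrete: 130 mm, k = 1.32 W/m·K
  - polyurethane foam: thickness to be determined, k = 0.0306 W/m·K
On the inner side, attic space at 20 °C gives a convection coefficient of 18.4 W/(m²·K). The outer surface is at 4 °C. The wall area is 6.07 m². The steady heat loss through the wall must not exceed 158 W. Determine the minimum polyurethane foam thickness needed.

L ≈ 14.1 mm

Thermal resistances in series:
R_inner film = 1/(h_i·A) = 1/(18.4×6.07) = 0.008954 K/W
R_dense concrete = L/(kA) = 0.13/(1.32×6.07) = 0.01622 K/W
Sum of the known resistances R_other = 0.02518 K/W
Required total resistance R_tot = ΔT/Q_allow = 16/158 = 0.1013 K/W
R_polyurethane foam = R_tot − R_other = 0.07609 K/W
L = R·k·A = 0.07609×0.0306×6.07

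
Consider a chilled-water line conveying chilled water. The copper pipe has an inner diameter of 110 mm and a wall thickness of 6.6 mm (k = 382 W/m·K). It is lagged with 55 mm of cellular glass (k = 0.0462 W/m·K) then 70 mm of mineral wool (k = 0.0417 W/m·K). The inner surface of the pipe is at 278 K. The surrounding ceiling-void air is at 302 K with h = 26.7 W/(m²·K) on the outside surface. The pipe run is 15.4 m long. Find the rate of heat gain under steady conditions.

Q ≈ 91.8 W

Cylindrical conduction, so R = ln(r₂/r₁)/(2πkL) per layer, in series:
R_copper pipe wall = ln(61.6/55)/(2π×382×15.4) = 3.066×10^-6 K/W
R_cellular glass = ln(116.6/61.6)/(2π×0.0462×15.4) = 0.1427 K/W
R_mineral wool = ln(186.6/116.6)/(2π×0.0417×15.4) = 0.1165 K/W
R_outer film = 1/(h_o·2πr_oL) = 1/(26.7×2π×0.1866×15.4) = 0.002074 K/W
R_total = 0.2614 K/W
Q = ΔT/R_total = 24/0.2614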